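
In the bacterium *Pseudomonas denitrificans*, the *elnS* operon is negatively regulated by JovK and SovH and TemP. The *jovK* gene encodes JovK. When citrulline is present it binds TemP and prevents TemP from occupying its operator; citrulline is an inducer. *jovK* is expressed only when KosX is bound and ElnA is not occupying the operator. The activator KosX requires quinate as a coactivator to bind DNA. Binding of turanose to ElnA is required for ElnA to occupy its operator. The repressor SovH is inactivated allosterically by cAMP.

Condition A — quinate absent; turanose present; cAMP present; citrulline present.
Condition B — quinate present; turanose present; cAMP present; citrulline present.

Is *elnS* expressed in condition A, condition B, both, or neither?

Condition A:
Quinate is absent, so KosX is inactive.
Turanose is present, so ElnA is active.
With repressor ElnA bound, *jovK* is not transcribed.
So JovK is not produced.
cAMP is present, so SovH is inactive.
Citrulline is present, so TemP is inactive.
With no repressor bound, *elnS* is transcribed.
→ *elnS* is ON in A.
Condition B:
Quinate is present, so KosX is active.
Turanose is present, so ElnA is active.
With repressor ElnA bound, *jovK* is not transcribed.
So JovK is not produced.
cAMP is present, so SovH is inactive.
Citrulline is present, so TemP is inactive.
With no repressor bound, *elnS* is transcribed.
→ *elnS* is ON in B.

both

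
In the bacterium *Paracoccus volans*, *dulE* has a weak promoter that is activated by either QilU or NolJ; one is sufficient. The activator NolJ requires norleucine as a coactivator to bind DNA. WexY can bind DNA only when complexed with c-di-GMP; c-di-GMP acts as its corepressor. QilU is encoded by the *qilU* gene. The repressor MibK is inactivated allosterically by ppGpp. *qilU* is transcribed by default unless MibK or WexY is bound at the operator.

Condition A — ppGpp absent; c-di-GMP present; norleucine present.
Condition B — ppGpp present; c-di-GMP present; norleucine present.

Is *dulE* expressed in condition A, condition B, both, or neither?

Condition A:
ppGpp is absent, so MibK is active.
c-di-GMP is present, so WexY is active.
With repressor MibK bound, *qilU* is not transcribed.
So QilU is not produced.
Norleucine is present, so NolJ is active.
Activator NolJ is present, so *dulE* is transcribed.
→ *dulE* is ON in A.
Condition B:
ppGpp is present, so MibK is inactive.
c-di-GMP is present, so WexY is active.
With repressor WexY bound, *qilU* is not transcribed.
So QilU is not produced.
Norleucine is present, so NolJ is active.
Activator NolJ is present, so *dulE* is transcribed.
→ *dulE* is ON in B.

both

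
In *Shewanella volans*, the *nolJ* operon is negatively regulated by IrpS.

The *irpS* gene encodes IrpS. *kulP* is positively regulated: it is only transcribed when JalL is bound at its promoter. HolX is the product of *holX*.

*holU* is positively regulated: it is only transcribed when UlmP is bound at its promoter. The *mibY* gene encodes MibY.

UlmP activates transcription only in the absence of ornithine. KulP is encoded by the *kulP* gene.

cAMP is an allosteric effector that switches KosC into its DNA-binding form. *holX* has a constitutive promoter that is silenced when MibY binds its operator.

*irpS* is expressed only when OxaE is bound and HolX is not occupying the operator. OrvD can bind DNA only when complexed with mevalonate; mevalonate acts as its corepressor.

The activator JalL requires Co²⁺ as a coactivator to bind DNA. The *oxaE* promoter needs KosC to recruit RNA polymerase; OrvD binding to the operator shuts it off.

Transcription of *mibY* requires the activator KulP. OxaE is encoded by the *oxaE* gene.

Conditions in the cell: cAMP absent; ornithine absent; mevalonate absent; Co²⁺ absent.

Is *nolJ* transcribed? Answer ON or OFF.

Co²⁺ is absent, so JalL is inactive.
Required activator JalL is absent, so *kulP* is not transcribed.
So KulP is not produced.
Required activator KulP is absent, so *mibY* is not transcribed.
So MibY is not produced.
With no repressor bound, *holX* is transcribed.
So HolX is produced and active.
Mevalonate is absent, so OrvD is inactive.
cAMP is absent, so KosC is inactive.
Required activator KosC is absent, so *oxaE* is not transcribed.
So OxaE is not produced.
With repressor HolX bound, *irpS* is not transcribed.
So IrpS is not produced.
With no repressor bound, *nolJ* is transcribed.

ON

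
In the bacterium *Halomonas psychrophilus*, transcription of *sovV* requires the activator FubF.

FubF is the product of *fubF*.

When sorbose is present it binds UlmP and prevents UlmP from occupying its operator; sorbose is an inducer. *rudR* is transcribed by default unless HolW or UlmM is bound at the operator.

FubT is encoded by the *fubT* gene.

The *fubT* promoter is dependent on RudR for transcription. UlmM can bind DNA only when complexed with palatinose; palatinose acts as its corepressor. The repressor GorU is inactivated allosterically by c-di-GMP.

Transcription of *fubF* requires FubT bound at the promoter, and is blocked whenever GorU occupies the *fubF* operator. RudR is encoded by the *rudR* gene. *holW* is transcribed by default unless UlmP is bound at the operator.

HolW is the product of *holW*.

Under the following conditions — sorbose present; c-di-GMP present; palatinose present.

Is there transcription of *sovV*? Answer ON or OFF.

Sorbose is present, so UlmP is inactive.
With no repressor bound, *holW* is transcribed.
So HolW is produced and active.
Palatinose is present, so UlmM is active.
With repressor HolW bound, *rudR* is not transcribed.
So RudR is not produced.
Required activator RudR is absent, so *fubT* is not transcribed.
So FubT is not produced.
c-di-GMP is present, so GorU is inactive.
Required activator FubT is absent, so *fubF* is not transcribed.
So FubF is not produced.
Required activator FubF is absent, so *sovV* is not transcribed.

OFF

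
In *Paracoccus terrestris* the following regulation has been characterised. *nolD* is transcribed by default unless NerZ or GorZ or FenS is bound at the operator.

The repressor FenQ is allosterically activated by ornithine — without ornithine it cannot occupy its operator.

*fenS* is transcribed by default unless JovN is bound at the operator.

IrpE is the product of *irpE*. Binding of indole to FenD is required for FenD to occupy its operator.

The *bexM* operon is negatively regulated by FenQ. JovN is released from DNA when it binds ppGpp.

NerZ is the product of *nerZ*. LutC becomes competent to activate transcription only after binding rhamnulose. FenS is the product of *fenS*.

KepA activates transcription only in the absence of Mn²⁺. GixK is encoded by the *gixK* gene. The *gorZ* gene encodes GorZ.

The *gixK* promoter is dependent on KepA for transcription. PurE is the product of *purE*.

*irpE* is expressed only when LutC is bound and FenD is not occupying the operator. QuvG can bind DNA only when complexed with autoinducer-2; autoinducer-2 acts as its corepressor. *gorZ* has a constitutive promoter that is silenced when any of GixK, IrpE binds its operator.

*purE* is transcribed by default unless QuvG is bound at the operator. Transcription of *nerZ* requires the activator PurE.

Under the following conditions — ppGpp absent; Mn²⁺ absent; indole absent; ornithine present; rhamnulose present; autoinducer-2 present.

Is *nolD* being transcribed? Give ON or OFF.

ON

Autoinducer-2 is present, so QuvG is active.
With repressor QuvG bound, *purE* is not transcribed.
So PurE is not produced.
Required activator PurE is absent, so *nerZ* is not transcribed.
So NerZ is not produced.
Mn²⁺ is absent, so KepA is active.
No repressor is bound and KepA is active, so *gixK* is transcribed.
So GixK is produced and active.
Indole is absent, so FenD is inactive.
Rhamnulose is present, so LutC is active.
No repressor is bound and LutC is active, so *irpE* is transcribed.
So IrpE is produced and active.
With repressor GixK bound, *gorZ* is not transcribed.
So GorZ is not produced.
ppGpp is absent, so JovN is active.
With repressor JovN bound, *fenS* is not transcribed.
So FenS is not produced.
With no repressor bound, *nolD* is transcribed.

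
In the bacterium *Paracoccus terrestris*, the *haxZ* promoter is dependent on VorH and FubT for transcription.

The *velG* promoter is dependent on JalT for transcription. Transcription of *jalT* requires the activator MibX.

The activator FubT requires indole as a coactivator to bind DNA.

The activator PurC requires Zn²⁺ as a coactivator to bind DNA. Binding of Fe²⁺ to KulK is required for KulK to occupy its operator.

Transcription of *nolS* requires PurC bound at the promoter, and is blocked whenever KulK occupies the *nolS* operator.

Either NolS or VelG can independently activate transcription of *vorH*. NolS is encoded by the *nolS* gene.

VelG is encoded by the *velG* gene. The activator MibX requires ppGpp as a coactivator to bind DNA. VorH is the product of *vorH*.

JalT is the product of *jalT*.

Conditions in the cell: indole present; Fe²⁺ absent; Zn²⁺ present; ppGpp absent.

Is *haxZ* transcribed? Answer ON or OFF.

Zn²⁺ is present, so PurC is active.
Fe²⁺ is absent, so KulK is inactive.
No repressor is bound and PurC is active, so *nolS* is transcribed.
So NolS is produced and active.
ppGpp is absent, so MibX is inactive.
Required activator MibX is absent, so *jalT* is not transcribed.
So JalT is not produced.
Required activator JalT is absent, so *velG* is not transcribed.
So VelG is not produced.
Activator NolS is present, so *vorH* is transcribed.
So VorH is produced and active.
Indole is present, so FubT is active.
No repressor is bound and VorH and FubT are active, so *haxZ* is transcribed.

ON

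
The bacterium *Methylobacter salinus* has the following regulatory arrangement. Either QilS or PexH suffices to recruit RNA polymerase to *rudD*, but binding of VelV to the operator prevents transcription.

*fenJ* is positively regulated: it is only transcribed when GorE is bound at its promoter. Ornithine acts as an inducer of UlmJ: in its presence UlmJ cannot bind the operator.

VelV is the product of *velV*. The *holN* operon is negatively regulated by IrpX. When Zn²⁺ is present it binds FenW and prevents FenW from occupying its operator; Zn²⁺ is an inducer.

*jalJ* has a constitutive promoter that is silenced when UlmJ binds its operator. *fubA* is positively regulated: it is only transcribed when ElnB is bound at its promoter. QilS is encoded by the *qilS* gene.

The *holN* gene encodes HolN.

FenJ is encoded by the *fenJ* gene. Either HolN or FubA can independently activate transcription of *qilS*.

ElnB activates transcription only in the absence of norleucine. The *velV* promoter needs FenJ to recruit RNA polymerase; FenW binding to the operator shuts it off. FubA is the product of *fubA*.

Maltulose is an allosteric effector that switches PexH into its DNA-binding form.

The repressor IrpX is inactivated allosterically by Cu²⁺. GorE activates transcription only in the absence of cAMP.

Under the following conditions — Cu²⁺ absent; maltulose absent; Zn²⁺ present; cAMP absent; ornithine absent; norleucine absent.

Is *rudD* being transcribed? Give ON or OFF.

OFF

Zn²⁺ is present, so FenW is inactive.
cAMP is absent, so GorE is active.
No repressor is bound and GorE is active, so *fenJ* is transcribed.
So FenJ is produced and active.
No repressor is bound and FenJ is active, so *velV* is transcribed.
So VelV is produced and active.
Cu²⁺ is absent, so IrpX is active.
With repressor IrpX bound, *holN* is not transcribed.
So HolN is not produced.
Norleucine is absent, so ElnB is active.
No repressor is bound and ElnB is active, so *fubA* is transcribed.
So FubA is produced and active.
Activator FubA is present, so *qilS* is transcribed.
So QilS is produced and active.
Maltulose is absent, so PexH is inactive.
With repressor VelV bound, *rudD* is not transcribed.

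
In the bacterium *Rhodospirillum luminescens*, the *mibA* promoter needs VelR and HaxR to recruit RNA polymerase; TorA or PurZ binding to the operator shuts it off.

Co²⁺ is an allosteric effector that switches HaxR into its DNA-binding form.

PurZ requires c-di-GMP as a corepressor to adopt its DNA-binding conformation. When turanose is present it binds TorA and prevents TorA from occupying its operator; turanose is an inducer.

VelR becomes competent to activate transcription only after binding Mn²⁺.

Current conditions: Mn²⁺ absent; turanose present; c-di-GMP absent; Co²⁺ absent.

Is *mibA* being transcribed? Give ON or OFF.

OFF

Mn²⁺ is absent, so VelR is inactive.
Turanose is present, so TorA is inactive.
c-di-GMP is absent, so PurZ is inactive.
Co²⁺ is absent, so HaxR is inactive.
Required activator VelR is absent, so *mibA* is not transcribed.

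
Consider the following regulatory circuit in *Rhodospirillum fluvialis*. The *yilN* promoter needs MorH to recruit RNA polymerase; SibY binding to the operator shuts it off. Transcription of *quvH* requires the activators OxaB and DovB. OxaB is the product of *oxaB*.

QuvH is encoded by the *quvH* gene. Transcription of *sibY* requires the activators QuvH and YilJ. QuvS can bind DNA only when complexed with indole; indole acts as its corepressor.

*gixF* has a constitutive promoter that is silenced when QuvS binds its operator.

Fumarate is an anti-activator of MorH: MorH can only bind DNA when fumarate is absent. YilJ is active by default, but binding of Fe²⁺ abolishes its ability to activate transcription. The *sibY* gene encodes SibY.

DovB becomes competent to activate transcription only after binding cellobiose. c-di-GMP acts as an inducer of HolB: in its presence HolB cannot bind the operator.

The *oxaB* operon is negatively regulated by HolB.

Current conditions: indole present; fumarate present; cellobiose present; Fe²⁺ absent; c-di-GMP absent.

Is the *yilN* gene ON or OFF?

OFF

Fumarate is present, so MorH is inactive.
c-di-GMP is absent, so HolB is active.
With repressor HolB bound, *oxaB* is not transcribed.
So OxaB is not produced.
Cellobiose is present, so DovB is active.
Required activator OxaB is absent, so *quvH* is not transcribed.
So QuvH is not produced.
Fe²⁺ is absent, so YilJ is active.
Required activator QuvH is absent, so *sibY* is not transcribed.
So SibY is not produced.
Required activator MorH is absent, so *yilN* is not transcribed.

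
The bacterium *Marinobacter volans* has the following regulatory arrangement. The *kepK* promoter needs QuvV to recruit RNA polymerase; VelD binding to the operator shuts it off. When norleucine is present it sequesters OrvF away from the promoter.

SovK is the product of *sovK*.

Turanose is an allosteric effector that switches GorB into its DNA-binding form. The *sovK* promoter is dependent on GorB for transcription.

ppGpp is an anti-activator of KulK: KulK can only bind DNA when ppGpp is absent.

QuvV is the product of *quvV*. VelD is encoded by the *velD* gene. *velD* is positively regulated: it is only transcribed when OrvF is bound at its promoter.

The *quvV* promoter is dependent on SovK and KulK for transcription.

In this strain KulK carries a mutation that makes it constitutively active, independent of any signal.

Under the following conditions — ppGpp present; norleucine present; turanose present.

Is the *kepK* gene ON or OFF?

ON

Turanose is present, so GorB is active.
No repressor is bound and GorB is active, so *sovK* is transcribed.
So SovK is produced and active.
KulK is constitutively active in this strain.
No repressor is bound and SovK and KulK are active, so *quvV* is transcribed.
So QuvV is produced and active.
Norleucine is present, so OrvF is inactive.
Required activator OrvF is absent, so *velD* is not transcribed.
So VelD is not produced.
No repressor is bound and QuvV is active, so *kepK* is transcribed.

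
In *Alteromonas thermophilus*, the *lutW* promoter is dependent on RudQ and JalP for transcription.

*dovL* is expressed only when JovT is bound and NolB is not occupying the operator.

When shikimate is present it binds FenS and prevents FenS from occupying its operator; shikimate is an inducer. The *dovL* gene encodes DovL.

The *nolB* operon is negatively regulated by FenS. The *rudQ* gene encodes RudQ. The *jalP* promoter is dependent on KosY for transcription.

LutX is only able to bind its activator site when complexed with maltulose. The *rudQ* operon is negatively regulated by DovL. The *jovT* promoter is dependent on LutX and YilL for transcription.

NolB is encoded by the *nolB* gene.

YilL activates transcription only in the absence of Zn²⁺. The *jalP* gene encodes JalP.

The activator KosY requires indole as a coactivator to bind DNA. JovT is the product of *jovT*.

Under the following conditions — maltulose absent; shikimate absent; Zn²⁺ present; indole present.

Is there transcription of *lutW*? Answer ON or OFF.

ON

Maltulose is absent, so LutX is inactive.
Zn²⁺ is present, so YilL is inactive.
Required activator LutX is absent, so *jovT* is not transcribed.
So JovT is not produced.
Shikimate is absent, so FenS is active.
With repressor FenS bound, *nolB* is not transcribed.
So NolB is not produced.
Required activator JovT is absent, so *dovL* is not transcribed.
So DovL is not produced.
With no repressor bound, *rudQ* is transcribed.
So RudQ is produced and active.
Indole is present, so KosY is active.
No repressor is bound and KosY is active, so *jalP* is transcribed.
So JalP is produced and active.
No repressor is bound and RudQ and JalP are active, so *lutW* is transcribed.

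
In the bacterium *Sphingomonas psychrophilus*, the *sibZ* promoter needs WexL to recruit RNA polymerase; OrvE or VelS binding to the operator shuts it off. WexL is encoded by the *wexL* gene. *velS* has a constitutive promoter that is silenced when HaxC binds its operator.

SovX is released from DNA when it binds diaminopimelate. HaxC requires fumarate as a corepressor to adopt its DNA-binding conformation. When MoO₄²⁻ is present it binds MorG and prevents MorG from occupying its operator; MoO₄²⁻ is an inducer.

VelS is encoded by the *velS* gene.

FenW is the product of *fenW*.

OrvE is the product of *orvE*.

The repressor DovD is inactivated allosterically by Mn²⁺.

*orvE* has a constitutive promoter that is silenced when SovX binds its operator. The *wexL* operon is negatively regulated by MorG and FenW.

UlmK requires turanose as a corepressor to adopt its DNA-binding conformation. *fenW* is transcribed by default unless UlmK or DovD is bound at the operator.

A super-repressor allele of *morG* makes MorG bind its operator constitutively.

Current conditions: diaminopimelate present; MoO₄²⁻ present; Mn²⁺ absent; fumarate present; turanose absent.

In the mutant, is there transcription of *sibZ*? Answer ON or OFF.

MorG is constitutively active in this strain.
Turanose is absent, so UlmK is inactive.
Mn²⁺ is absent, so DovD is active.
With repressor DovD bound, *fenW* is not transcribed.
So FenW is not produced.
With repressor MorG bound, *wexL* is not transcribed.
So WexL is not produced.
Diaminopimelate is present, so SovX is inactive.
With no repressor bound, *orvE* is transcribed.
So OrvE is produced and active.
Fumarate is present, so HaxC is active.
With repressor HaxC bound, *velS* is not transcribed.
So VelS is not produced.
With repressor OrvE bound, *sibZ* is not transcribed.

OFF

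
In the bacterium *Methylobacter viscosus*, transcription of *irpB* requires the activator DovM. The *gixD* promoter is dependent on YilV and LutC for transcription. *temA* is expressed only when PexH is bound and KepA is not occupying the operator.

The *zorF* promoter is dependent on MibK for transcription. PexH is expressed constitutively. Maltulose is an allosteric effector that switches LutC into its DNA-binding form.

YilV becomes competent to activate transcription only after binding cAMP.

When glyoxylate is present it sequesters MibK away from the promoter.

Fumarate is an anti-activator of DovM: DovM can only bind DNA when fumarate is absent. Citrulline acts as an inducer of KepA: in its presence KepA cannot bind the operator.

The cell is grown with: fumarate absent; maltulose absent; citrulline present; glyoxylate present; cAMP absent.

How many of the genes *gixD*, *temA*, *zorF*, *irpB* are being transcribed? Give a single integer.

cAMP is absent, so YilV is inactive.
Maltulose is absent, so LutC is inactive.
Required activator YilV is absent, so *gixD* is not transcribed.
→ *gixD* is OFF.
PexH is produced constitutively and is active.
Citrulline is present, so KepA is inactive.
No repressor is bound and PexH is active, so *temA* is transcribed.
→ *temA* is ON.
Glyoxylate is present, so MibK is inactive.
Required activator MibK is absent, so *zorF* is not transcribed.
→ *zorF* is OFF.
Fumarate is absent, so DovM is active.
No repressor is bound and DovM is active, so *irpB* is transcribed.
→ *irpB* is ON.
2 of the 4 genes are transcribed.

2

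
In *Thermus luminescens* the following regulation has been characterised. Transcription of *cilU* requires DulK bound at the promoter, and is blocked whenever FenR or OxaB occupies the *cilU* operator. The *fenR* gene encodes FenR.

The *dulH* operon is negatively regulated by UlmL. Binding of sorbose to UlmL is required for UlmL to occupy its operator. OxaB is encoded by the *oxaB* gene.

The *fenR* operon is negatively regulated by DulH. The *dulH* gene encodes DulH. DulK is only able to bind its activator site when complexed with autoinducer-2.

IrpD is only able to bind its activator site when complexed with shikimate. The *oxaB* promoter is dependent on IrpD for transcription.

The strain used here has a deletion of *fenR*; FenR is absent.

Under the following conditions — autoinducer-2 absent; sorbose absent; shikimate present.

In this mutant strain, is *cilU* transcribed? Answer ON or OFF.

FenR is non-functional in this strain, so it has no effect.
Shikimate is present, so IrpD is active.
No repressor is bound and IrpD is active, so *oxaB* is transcribed.
So OxaB is produced and active.
Autoinducer-2 is absent, so DulK is inactive.
With repressor OxaB bound, *cilU* is not transcribed.

OFF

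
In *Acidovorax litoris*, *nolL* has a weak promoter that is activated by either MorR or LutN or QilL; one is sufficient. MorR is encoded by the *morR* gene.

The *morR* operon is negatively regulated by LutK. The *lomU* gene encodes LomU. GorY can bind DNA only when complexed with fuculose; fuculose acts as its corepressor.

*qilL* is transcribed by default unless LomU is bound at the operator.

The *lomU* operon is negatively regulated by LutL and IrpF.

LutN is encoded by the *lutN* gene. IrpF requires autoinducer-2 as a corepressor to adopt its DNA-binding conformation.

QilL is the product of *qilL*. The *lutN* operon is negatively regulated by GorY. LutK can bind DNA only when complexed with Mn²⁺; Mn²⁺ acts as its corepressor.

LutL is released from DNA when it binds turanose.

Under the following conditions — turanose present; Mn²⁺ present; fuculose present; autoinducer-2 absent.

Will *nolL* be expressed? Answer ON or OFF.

Mn²⁺ is present, so LutK is active.
With repressor LutK bound, *morR* is not transcribed.
So MorR is not produced.
Fuculose is present, so GorY is active.
With repressor GorY bound, *lutN* is not transcribed.
So LutN is not produced.
Turanose is present, so LutL is inactive.
Autoinducer-2 is absent, so IrpF is inactive.
With no repressor bound, *lomU* is transcribed.
So LomU is produced and active.
With repressor LomU bound, *qilL* is not transcribed.
So QilL is not produced.
No activator is available at the *nolL* promoter, so *nolL* is not transcribed.

OFF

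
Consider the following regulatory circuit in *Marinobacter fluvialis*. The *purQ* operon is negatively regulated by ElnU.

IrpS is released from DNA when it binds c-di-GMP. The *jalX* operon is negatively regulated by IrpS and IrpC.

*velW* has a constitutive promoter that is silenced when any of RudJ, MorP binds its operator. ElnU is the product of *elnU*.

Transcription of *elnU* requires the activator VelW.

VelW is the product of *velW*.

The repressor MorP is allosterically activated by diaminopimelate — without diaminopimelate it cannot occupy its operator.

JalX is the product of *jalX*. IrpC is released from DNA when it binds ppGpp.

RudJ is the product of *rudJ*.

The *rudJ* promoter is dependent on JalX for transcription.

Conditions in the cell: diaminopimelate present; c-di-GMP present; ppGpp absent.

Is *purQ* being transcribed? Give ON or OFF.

ON

c-di-GMP is present, so IrpS is inactive.
ppGpp is absent, so IrpC is active.
With repressor IrpC bound, *jalX* is not transcribed.
So JalX is not produced.
Required activator JalX is absent, so *rudJ* is not transcribed.
So RudJ is not produced.
Diaminopimelate is present, so MorP is active.
With repressor MorP bound, *velW* is not transcribed.
So VelW is not produced.
Required activator VelW is absent, so *elnU* is not transcribed.
So ElnU is not produced.
With no repressor bound, *purQ* is transcribed.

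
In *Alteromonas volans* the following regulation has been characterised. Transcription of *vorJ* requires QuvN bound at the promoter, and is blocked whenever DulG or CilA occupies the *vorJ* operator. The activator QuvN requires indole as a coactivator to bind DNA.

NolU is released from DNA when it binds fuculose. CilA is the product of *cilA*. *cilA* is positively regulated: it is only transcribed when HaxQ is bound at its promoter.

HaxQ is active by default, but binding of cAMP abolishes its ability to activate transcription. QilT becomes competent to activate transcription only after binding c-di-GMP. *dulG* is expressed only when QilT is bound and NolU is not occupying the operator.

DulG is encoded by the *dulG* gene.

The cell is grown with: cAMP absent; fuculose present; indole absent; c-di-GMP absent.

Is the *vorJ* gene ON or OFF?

Indole is absent, so QuvN is inactive.
c-di-GMP is absent, so QilT is inactive.
Fuculose is present, so NolU is inactive.
Required activator QilT is absent, so *dulG* is not transcribed.
So DulG is not produced.
cAMP is absent, so HaxQ is active.
No repressor is bound and HaxQ is active, so *cilA* is transcribed.
So CilA is produced and active.
With repressor CilA bound, *vorJ* is not transcribed.

OFF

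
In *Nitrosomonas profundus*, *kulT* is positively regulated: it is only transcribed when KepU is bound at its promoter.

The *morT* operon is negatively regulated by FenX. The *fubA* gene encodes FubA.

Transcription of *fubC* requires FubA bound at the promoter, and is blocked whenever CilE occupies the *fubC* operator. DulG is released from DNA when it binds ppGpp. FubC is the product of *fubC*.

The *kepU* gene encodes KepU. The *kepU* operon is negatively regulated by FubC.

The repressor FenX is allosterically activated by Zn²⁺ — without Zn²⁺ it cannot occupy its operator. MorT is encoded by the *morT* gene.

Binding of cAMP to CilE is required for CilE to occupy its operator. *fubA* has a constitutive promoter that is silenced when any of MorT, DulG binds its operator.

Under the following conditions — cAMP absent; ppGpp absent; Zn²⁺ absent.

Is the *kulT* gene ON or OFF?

ON

Zn²⁺ is absent, so FenX is inactive.
With no repressor bound, *morT* is transcribed.
So MorT is produced and active.
ppGpp is absent, so DulG is active.
With repressor MorT bound, *fubA* is not transcribed.
So FubA is not produced.
cAMP is absent, so CilE is inactive.
Required activator FubA is absent, so *fubC* is not transcribed.
So FubC is not produced.
With no repressor bound, *kepU* is transcribed.
So KepU is produced and active.
No repressor is bound and KepU is active, so *kulT* is transcribed.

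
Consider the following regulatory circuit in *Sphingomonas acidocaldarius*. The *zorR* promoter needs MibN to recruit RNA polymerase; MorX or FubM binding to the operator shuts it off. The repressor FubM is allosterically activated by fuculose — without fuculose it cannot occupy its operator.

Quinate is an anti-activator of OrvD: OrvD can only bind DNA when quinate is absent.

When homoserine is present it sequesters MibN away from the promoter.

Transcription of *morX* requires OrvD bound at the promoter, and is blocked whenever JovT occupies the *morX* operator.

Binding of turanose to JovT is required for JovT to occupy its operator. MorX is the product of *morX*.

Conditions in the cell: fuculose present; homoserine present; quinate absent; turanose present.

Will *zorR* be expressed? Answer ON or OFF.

OFF

Turanose is present, so JovT is active.
Quinate is absent, so OrvD is active.
With repressor JovT bound, *morX* is not transcribed.
So MorX is not produced.
Fuculose is present, so FubM is active.
Homoserine is present, so MibN is inactive.
With repressor FubM bound, *zorR* is not transcribed.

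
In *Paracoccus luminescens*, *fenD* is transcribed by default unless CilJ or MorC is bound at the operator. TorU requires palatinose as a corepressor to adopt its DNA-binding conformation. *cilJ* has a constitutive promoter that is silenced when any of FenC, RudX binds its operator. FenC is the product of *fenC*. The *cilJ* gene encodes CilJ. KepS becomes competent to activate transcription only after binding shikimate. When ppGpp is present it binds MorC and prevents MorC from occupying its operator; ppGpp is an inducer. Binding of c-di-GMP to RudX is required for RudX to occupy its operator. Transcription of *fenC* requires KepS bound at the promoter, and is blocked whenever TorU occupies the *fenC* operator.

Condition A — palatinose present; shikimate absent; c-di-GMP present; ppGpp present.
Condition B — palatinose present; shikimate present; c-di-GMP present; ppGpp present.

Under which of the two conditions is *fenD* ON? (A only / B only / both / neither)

Condition A:
Palatinose is present, so TorU is active.
Shikimate is absent, so KepS is inactive.
With repressor TorU bound, *fenC* is not transcribed.
So FenC is not produced.
c-di-GMP is present, so RudX is active.
With repressor RudX bound, *cilJ* is not transcribed.
So CilJ is not produced.
ppGpp is present, so MorC is inactive.
With no repressor bound, *fenD* is transcribed.
→ *fenD* is ON in A.
Condition B:
Palatinose is present, so TorU is active.
Shikimate is present, so KepS is active.
With repressor TorU bound, *fenC* is not transcribed.
So FenC is not produced.
c-di-GMP is present, so RudX is active.
With repressor RudX bound, *cilJ* is not transcribed.
So CilJ is not produced.
ppGpp is present, so MorC is inactive.
With no repressor bound, *fenD* is transcribed.
→ *fenD* is ON in B.

both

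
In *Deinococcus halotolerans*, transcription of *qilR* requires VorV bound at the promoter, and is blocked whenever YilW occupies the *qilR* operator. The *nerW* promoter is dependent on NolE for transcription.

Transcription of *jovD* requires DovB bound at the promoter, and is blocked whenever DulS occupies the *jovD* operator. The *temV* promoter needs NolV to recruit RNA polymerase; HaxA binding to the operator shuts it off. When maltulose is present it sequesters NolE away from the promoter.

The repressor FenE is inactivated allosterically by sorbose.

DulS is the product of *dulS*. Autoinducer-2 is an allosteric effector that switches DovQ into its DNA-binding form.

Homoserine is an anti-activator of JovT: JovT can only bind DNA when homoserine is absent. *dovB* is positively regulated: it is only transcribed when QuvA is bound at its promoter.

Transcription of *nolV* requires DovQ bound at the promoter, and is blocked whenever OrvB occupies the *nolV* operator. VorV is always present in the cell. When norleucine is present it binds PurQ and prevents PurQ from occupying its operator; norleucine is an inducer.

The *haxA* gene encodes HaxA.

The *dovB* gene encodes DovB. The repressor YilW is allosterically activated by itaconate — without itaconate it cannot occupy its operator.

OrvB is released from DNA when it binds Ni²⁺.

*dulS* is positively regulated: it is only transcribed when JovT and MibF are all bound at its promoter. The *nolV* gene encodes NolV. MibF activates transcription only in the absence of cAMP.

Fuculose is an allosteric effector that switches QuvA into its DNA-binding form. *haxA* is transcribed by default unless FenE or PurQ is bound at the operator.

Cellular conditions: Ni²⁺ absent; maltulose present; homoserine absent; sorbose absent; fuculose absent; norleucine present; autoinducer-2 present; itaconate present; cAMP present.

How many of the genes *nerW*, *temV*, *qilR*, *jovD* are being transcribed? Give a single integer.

0

Maltulose is present, so NolE is inactive.
Required activator NolE is absent, so *nerW* is not transcribed.
→ *nerW* is OFF.
Autoinducer-2 is present, so DovQ is active.
Ni²⁺ is absent, so OrvB is active.
With repressor OrvB bound, *nolV* is not transcribed.
So NolV is not produced.
Sorbose is absent, so FenE is active.
Norleucine is present, so PurQ is inactive.
With repressor FenE bound, *haxA* is not transcribed.
So HaxA is not produced.
Required activator NolV is absent, so *temV* is not transcribed.
→ *temV* is OFF.
VorV is produced constitutively and is active.
Itaconate is present, so YilW is active.
With repressor YilW bound, *qilR* is not transcribed.
→ *qilR* is OFF.
Fuculose is absent, so QuvA is inactive.
Required activator QuvA is absent, so *dovB* is not transcribed.
So DovB is not produced.
Homoserine is absent, so JovT is active.
cAMP is present, so MibF is inactive.
Required activator MibF is absent, so *dulS* is not transcribed.
So DulS is not produced.
Required activator DovB is absent, so *jovD* is not transcribed.
→ *jovD* is OFF.
0 of the 4 genes are transcribed.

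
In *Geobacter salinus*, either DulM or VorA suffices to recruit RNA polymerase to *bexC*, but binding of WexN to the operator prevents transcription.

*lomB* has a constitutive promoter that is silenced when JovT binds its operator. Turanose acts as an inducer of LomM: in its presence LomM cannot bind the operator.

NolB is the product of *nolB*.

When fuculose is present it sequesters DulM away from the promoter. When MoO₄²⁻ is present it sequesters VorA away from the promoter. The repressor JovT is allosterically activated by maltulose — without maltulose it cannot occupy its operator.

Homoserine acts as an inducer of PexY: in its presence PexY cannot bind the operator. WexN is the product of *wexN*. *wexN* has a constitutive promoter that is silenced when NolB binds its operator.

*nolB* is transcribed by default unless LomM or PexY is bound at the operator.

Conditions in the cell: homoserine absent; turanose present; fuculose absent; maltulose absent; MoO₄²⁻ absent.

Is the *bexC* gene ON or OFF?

OFF

Fuculose is absent, so DulM is active.
Turanose is present, so LomM is inactive.
Homoserine is absent, so PexY is active.
With repressor PexY bound, *nolB* is not transcribed.
So NolB is not produced.
With no repressor bound, *wexN* is transcribed.
So WexN is produced and active.
MoO₄²⁻ is absent, so VorA is active.
With repressor WexN bound, *bexC* is not transcribed.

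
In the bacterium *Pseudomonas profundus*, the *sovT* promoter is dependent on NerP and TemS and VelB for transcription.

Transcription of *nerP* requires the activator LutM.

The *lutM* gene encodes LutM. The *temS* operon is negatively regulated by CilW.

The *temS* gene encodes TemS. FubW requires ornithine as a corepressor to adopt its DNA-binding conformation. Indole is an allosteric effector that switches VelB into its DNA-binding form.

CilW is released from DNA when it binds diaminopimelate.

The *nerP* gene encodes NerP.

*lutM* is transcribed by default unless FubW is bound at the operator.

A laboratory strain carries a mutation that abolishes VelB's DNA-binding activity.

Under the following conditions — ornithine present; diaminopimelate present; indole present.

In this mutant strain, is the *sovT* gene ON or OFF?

Ornithine is present, so FubW is active.
With repressor FubW bound, *lutM* is not transcribed.
So LutM is not produced.
Required activator LutM is absent, so *nerP* is not transcribed.
So NerP is not produced.
Diaminopimelate is present, so CilW is inactive.
With no repressor bound, *temS* is transcribed.
So TemS is produced and active.
VelB is non-functional in this strain, so it has no effect.
Required activator NerP is absent, so *sovT* is not transcribed.

OFF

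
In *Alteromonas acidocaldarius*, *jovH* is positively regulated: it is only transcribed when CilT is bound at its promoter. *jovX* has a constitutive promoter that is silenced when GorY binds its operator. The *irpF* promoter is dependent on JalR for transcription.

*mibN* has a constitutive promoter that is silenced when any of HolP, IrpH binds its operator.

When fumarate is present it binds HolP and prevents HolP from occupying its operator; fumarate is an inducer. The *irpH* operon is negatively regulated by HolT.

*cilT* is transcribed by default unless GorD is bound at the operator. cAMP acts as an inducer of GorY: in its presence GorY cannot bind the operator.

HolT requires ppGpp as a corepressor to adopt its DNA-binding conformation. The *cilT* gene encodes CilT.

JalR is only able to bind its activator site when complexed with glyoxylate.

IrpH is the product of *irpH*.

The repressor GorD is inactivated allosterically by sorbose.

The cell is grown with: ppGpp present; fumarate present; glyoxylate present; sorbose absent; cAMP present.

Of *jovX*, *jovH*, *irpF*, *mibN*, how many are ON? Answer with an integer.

3

cAMP is present, so GorY is inactive.
With no repressor bound, *jovX* is transcribed.
→ *jovX* is ON.
Sorbose is absent, so GorD is active.
With repressor GorD bound, *cilT* is not transcribed.
So CilT is not produced.
Required activator CilT is absent, so *jovH* is not transcribed.
→ *jovH* is OFF.
Glyoxylate is present, so JalR is active.
No repressor is bound and JalR is active, so *irpF* is transcribed.
→ *irpF* is ON.
Fumarate is present, so HolP is inactive.
ppGpp is present, so HolT is active.
With repressor HolT bound, *irpH* is not transcribed.
So IrpH is not produced.
With no repressor bound, *mibN* is transcribed.
→ *mibN* is ON.
3 of the 4 genes are transcribed.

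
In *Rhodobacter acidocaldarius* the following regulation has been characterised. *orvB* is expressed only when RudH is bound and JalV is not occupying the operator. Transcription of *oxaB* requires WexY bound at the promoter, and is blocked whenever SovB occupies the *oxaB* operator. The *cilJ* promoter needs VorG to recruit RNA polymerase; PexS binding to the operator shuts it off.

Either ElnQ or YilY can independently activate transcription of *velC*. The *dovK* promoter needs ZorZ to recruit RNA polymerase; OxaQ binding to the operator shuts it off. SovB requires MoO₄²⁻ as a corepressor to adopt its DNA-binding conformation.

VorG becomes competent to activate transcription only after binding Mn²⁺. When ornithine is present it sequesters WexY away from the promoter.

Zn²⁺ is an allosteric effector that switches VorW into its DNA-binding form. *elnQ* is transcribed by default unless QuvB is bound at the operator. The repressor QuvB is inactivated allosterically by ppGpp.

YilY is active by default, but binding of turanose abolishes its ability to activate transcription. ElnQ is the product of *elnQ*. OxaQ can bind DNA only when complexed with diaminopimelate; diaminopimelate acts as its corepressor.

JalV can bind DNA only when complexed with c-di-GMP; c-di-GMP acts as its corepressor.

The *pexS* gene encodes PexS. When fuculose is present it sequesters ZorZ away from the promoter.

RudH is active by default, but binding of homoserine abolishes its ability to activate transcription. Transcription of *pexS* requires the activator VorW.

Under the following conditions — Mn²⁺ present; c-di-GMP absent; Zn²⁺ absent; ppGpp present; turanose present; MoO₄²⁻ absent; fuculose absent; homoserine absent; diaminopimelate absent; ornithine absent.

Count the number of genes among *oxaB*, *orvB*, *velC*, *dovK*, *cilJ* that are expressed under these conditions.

5

Ornithine is absent, so WexY is active.
MoO₄²⁻ is absent, so SovB is inactive.
No repressor is bound and WexY is active, so *oxaB* is transcribed.
→ *oxaB* is ON.
c-di-GMP is absent, so JalV is inactive.
Homoserine is absent, so RudH is active.
No repressor is bound and RudH is active, so *orvB* is transcribed.
→ *orvB* is ON.
ppGpp is present, so QuvB is inactive.
With no repressor bound, *elnQ* is transcribed.
So ElnQ is produced and active.
Turanose is present, so YilY is inactive.
Activator ElnQ is present, so *velC* is transcribed.
→ *velC* is ON.
Fuculose is absent, so ZorZ is active.
Diaminopimelate is absent, so OxaQ is inactive.
No repressor is bound and ZorZ is active, so *dovK* is transcribed.
→ *dovK* is ON.
Zn²⁺ is absent, so VorW is inactive.
Required activator VorW is absent, so *pexS* is not transcribed.
So PexS is not produced.
Mn²⁺ is present, so VorG is active.
No repressor is bound and VorG is active, so *cilJ* is transcribed.
→ *cilJ* is ON.
5 of the 5 genes are transcribed.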